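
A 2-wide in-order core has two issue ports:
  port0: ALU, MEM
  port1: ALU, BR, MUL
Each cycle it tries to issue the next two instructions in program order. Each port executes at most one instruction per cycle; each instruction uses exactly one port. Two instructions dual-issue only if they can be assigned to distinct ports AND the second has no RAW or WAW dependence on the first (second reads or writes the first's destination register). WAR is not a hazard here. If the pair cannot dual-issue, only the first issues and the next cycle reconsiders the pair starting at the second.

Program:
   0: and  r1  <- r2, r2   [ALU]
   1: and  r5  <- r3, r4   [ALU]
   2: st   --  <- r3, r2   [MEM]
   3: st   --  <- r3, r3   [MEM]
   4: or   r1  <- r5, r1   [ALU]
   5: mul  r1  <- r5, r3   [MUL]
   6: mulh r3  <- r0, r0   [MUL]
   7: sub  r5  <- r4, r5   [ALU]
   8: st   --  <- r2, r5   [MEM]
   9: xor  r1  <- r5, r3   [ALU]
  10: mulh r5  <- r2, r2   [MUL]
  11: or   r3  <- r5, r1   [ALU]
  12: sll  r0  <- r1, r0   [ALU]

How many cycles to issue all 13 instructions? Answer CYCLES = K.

0. and.ALU and.ALU @i0&i1  | dual
1. st.MEM @i2  | no-port MEM/MEM
2. st.MEM or.ALU @i3&i4  | dual
3. mul.MUL @i5  | no-port MUL/MUL
4. mulh.MUL sub.ALU @i6&i7  | dual
5. st.MEM xor.ALU @i8&i9  | dual
6. mulh.MUL @i10  | RAW r5
7. or.ALU sll.ALU @i11&i12  | dual

CYCLES = 8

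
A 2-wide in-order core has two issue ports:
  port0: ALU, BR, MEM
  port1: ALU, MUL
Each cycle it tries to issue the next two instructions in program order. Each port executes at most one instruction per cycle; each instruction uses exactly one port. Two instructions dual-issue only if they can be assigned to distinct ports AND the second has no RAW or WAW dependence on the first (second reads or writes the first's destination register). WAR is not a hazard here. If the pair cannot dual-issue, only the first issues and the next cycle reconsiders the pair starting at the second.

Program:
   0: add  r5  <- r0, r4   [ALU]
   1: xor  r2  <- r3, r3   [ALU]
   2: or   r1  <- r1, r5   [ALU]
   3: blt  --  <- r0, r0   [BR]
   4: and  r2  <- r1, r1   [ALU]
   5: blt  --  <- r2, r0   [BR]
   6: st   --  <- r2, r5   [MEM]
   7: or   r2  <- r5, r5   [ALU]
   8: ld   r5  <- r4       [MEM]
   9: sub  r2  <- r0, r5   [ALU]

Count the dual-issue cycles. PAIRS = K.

PAIRS = 3

0. add.ALU+xor.ALU @i0&i1  | 2-wide
1. or.ALU+blt.BR @i2&i3  | 2-wide
2. and.ALU @i4  | RAW r2
3. blt.BR @i5  | no-port BR/MEM
4. st.MEM+or.ALU @i6&i7  | 2-wide
5. ld.MEM @i8  | RAW r5
6. sub.ALU @i9  | tail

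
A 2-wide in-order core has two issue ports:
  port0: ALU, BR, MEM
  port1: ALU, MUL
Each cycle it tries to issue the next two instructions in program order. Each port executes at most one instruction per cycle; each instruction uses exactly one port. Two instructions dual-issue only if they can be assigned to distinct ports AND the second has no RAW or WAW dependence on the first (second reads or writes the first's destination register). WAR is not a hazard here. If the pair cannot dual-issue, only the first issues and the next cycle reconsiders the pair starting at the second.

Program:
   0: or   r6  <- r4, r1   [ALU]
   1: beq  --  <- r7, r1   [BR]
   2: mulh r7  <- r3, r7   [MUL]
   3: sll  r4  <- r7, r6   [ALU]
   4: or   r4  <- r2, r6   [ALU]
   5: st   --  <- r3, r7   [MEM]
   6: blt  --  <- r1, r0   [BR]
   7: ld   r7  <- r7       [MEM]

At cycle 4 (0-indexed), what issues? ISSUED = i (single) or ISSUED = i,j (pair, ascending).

t=0 i0,i1:or+beq ; pair
t=1 i2:mulh ; RAW r7
t=2 i3:sll ; WAW r4
t=3 i4,i5:or+st ; pair
t=4 i6:blt ; no-port BR/MEM
t=5 i7:ld ; tail

ISSUED = 6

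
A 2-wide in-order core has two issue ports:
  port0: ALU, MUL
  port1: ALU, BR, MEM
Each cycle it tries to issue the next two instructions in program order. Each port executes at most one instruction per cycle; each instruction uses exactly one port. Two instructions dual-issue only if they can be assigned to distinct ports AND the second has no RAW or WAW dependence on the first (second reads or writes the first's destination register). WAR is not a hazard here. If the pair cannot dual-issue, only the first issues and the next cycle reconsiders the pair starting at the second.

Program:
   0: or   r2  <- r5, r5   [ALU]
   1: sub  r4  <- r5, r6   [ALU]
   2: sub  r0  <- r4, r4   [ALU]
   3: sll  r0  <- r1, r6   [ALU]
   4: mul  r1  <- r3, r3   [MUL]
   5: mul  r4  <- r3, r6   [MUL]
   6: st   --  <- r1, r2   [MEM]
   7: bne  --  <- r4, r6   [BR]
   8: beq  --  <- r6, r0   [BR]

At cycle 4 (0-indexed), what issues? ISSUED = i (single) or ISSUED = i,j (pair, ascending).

ISSUED = 7

[0] i0,i1  or.ALU;sub.ALU  -- dual
[1] i2  sub.ALU  -- WAW r0
[2] i3,i4  sll.ALU;mul.MUL  -- dual
[3] i5,i6  mul.MUL;st.MEM  -- dual
[4] i7  bne.BR  -- no-port BR/BR
[5] i8  beq.BR  -- tail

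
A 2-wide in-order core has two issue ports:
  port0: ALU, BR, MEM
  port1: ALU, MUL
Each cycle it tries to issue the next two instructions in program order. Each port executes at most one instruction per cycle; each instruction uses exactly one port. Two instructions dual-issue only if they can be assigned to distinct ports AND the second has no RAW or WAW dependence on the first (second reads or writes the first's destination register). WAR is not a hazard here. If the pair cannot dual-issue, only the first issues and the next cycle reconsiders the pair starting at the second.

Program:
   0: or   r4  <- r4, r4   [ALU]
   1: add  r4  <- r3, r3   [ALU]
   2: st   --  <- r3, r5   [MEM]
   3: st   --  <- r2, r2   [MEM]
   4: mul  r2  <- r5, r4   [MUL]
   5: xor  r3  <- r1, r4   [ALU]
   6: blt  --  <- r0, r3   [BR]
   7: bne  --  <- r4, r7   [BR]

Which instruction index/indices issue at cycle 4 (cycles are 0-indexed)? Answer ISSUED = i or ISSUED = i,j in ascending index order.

ISSUED = 6

c0: i0 or.ALU  WAW r4
c1: i1/i2 add.ALU+st.MEM  dual
c2: i3/i4 st.MEM+mul.MUL  dual
c3: i5 xor.ALU  RAW r3
c4: i6 blt.BR  no-port BR/BR
c5: i7 bne.BR  tail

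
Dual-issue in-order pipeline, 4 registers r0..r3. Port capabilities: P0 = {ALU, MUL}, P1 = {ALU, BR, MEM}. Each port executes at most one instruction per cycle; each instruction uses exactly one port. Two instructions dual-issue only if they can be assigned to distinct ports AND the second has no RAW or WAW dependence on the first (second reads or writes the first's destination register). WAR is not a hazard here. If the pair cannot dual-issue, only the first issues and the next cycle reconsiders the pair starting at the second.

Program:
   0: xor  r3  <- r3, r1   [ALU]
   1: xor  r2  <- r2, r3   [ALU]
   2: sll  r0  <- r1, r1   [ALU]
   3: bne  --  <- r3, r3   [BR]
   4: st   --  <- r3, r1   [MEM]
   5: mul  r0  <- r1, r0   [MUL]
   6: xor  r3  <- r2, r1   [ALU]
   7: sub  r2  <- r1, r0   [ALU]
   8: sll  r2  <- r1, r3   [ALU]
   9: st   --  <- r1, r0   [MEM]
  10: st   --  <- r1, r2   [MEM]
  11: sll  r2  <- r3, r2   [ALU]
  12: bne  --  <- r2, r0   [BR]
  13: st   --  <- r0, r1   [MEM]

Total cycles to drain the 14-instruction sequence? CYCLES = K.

c0: i0 xor  RAW r3
c1: i1&i2 xor+sll  pair
c2: i3 bne  no-port BR/MEM
c3: i4&i5 st+mul  pair
c4: i6&i7 xor+sub  pair
c5: i8&i9 sll+st  pair
c6: i10&i11 st+sll  pair
c7: i12 bne  no-port BR/MEM
c8: i13 st  tail

CYCLES = 9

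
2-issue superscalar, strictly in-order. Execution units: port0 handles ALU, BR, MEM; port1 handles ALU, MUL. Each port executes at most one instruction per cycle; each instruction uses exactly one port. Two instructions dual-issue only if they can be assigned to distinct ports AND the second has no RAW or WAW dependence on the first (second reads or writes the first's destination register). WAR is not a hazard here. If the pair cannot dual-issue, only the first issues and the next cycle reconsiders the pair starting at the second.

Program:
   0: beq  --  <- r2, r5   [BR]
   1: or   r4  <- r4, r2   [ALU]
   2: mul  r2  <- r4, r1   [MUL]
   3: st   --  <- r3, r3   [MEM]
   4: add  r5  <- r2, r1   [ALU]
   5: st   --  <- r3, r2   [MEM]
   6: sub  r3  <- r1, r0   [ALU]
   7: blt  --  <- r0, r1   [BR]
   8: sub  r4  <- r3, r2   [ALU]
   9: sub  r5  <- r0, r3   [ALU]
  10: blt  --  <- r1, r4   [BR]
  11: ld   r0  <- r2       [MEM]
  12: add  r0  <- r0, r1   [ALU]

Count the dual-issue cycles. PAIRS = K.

PAIRS = 5

c0: i0/i1 beq.BR+or.ALU  2-wide
c1: i2/i3 mul.MUL+st.MEM  2-wide
c2: i4/i5 add.ALU+st.MEM  2-wide
c3: i6/i7 sub.ALU+blt.BR  2-wide
c4: i8/i9 sub.ALU+sub.ALU  2-wide
c5: i10 blt.BR  no-port BR/MEM
c6: i11 ld.MEM  RAW+WAW r0
c7: i12 add.ALU  tail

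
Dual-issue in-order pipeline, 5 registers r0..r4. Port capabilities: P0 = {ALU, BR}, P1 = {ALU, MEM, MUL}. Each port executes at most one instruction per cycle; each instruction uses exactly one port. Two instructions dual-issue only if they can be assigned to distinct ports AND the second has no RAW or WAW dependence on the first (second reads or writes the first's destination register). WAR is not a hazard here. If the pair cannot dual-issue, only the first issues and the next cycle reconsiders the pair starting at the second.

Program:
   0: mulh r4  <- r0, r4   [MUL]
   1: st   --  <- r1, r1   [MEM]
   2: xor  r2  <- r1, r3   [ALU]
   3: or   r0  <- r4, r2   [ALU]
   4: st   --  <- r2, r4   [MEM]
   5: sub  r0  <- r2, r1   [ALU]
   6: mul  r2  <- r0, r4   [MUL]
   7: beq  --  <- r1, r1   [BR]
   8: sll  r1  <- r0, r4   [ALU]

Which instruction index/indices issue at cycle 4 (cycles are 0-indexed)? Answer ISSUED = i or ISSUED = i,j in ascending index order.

  cy0 -> i0 (mulh.MUL) no-port MUL/MEM
  cy1 -> i1+i2 (st.MEM/xor.ALU) dual
  cy2 -> i3+i4 (or.ALU/st.MEM) dual
  cy3 -> i5 (sub.ALU) RAW r0
  cy4 -> i6+i7 (mul.MUL/beq.BR) dual
  cy5 -> i8 (sll.ALU) tail

ISSUED = 6,7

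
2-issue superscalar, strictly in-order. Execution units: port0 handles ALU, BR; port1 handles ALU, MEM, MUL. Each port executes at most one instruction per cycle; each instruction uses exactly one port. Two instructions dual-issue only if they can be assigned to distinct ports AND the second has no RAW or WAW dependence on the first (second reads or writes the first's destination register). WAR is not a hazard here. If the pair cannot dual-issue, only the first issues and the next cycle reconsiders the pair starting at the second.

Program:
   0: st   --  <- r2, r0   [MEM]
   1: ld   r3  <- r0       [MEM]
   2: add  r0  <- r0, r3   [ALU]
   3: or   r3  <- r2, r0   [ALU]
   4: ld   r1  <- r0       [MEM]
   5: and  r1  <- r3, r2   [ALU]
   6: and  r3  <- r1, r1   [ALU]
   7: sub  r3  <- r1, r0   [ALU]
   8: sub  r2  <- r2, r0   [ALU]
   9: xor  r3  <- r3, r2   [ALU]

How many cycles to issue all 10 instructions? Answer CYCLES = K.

c0: i0 st  no-port MEM/MEM
c1: i1 ld  RAW r3
c2: i2 add  RAW r0
c3: i3&i4 or ld  2-wide
c4: i5 and  RAW r1
c5: i6 and  WAW r3
c6: i7&i8 sub sub  2-wide
c7: i9 xor  tail

CYCLES = 8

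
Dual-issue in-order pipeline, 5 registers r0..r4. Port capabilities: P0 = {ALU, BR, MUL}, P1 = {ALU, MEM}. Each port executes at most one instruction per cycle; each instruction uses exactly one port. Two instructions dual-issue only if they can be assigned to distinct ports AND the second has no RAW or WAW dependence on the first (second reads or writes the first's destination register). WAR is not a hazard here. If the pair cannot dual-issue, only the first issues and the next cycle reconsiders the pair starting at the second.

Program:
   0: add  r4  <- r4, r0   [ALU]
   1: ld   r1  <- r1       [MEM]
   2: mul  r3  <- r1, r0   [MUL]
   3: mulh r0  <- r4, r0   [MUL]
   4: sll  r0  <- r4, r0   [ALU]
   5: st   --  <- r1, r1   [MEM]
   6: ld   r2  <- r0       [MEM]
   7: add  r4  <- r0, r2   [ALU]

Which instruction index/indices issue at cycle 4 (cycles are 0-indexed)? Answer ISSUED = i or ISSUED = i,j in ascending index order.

  cy0 -> i0+i1 (add/ld) pair
  cy1 -> i2 (mul) no-port MUL/MUL
  cy2 -> i3 (mulh) RAW+WAW r0
  cy3 -> i4+i5 (sll/st) pair
  cy4 -> i6 (ld) RAW r2
  cy5 -> i7 (add) tail

ISSUED = 6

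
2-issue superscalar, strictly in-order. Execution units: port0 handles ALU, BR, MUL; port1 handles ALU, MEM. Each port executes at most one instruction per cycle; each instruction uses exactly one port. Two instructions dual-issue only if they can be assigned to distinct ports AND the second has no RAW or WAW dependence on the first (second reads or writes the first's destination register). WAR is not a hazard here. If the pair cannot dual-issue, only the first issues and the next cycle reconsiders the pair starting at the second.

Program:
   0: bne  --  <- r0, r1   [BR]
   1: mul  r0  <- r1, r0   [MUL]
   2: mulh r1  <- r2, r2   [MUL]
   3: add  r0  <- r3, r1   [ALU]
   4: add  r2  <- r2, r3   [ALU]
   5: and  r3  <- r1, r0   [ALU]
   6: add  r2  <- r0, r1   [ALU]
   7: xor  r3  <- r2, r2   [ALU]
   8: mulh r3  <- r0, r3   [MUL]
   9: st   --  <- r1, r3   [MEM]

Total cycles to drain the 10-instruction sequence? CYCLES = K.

CYCLES = 8

t=0 i0:bne ; no-port BR/MUL
t=1 i1:mul ; no-port MUL/MUL
t=2 i2:mulh ; RAW r1
t=3 i3,i4:add/add ; 2-wide
t=4 i5,i6:and/add ; 2-wide
t=5 i7:xor ; RAW+WAW r3
t=6 i8:mulh ; RAW r3
t=7 i9:st ; tail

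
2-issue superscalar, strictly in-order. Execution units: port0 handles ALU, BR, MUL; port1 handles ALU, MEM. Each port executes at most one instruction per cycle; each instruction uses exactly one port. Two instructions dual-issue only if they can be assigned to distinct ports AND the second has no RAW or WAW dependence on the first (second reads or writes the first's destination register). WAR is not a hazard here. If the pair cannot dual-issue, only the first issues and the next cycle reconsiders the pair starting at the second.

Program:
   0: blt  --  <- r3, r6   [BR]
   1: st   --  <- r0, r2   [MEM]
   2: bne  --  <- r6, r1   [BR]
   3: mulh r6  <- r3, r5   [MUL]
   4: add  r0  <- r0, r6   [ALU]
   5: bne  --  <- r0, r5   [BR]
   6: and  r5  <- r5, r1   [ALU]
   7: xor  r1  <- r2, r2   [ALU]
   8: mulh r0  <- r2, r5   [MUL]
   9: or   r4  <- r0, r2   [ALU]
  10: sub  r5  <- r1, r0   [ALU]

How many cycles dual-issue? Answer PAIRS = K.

0. blt+st @i0,i1  | pair
1. bne @i2  | no-port BR/MUL
2. mulh @i3  | RAW r6
3. add @i4  | RAW r0
4. bne+and @i5,i6  | pair
5. xor+mulh @i7,i8  | pair
6. or+sub @i9,i10  | pair

PAIRS = 4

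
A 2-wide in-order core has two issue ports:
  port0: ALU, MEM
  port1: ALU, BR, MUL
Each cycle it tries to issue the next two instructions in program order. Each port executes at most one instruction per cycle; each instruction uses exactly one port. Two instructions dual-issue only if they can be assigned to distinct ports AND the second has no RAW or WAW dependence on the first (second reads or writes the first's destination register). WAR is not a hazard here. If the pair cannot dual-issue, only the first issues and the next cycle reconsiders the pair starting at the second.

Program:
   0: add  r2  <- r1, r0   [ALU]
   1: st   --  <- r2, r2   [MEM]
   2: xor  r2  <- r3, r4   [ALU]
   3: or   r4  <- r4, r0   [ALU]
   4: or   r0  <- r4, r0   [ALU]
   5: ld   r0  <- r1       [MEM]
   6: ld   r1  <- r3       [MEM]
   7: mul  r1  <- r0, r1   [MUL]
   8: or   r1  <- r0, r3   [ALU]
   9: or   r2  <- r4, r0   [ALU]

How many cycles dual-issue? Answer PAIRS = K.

t=0 i0:add.ALU ; RAW r2
t=1 i1+i2:st.MEM xor.ALU ; dual
t=2 i3:or.ALU ; RAW r4
t=3 i4:or.ALU ; WAW r0
t=4 i5:ld.MEM ; no-port MEM/MEM
t=5 i6:ld.MEM ; RAW+WAW r1
t=6 i7:mul.MUL ; WAW r1
t=7 i8+i9:or.ALU or.ALU ; dual

PAIRS = 2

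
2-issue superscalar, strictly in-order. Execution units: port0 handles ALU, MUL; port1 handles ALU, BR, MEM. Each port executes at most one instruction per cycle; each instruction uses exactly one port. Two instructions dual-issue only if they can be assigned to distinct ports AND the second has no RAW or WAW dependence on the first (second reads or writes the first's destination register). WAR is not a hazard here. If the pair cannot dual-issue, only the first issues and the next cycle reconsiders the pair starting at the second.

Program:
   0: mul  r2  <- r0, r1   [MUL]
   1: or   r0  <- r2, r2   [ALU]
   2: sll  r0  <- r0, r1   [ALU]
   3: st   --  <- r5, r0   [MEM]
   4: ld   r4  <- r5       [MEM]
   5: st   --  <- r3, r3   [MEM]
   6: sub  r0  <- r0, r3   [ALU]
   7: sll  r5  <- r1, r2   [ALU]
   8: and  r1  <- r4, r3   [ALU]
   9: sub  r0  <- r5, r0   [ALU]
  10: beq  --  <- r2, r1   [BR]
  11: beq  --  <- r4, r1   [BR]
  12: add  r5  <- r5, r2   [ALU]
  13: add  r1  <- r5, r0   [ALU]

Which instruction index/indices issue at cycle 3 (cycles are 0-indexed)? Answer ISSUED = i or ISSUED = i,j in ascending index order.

#0 head=0: mul.MUL i0 RAW r2
#1 head=1: or.ALU i1 RAW+WAW r0
#2 head=2: sll.ALU i2 RAW r0
#3 head=3: st.MEM i3 no-port MEM/MEM
#4 head=4: ld.MEM i4 no-port MEM/MEM
#5 head=5: st.MEM/sub.ALU i5+i6 dual
#6 head=7: sll.ALU/and.ALU i7+i8 dual
#7 head=9: sub.ALU/beq.BR i9+i10 dual
#8 head=11: beq.BR/add.ALU i11+i12 dual
#9 head=13: add.ALU i13 tail

ISSUED = 3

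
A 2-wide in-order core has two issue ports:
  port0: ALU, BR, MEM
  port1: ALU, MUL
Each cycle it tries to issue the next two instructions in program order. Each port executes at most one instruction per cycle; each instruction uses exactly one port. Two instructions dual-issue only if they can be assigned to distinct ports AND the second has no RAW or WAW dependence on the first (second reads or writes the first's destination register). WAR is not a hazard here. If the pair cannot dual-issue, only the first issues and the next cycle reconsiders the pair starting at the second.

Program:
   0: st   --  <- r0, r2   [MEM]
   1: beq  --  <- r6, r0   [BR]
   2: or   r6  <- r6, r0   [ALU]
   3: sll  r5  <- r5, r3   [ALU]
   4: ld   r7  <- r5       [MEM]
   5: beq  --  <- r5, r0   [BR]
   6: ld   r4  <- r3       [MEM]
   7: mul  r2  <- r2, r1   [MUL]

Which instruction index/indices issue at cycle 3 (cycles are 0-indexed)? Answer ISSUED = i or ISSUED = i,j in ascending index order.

[0] i0  st.MEM  -- no-port MEM/BR
[1] i1+i2  beq.BR or.ALU  -- pair
[2] i3  sll.ALU  -- RAW r5
[3] i4  ld.MEM  -- no-port MEM/BR
[4] i5  beq.BR  -- no-port BR/MEM
[5] i6+i7  ld.MEM mul.MUL  -- pair

ISSUED = 4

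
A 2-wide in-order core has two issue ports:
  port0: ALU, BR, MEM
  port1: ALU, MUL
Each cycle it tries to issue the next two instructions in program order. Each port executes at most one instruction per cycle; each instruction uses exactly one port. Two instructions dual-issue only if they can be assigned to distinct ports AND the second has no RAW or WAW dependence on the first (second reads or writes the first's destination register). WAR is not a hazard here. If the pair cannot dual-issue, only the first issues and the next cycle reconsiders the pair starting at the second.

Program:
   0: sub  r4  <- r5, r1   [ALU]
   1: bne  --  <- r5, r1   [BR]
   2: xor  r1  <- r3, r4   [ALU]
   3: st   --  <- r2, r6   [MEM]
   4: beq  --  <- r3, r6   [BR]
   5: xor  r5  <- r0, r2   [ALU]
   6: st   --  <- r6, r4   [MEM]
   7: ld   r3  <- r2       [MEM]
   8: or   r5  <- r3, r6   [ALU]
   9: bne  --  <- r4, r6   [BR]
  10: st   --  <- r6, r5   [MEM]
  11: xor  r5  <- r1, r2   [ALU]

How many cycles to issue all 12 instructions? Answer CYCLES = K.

CYCLES = 7

  cy0 -> i0/i1 (sub+bne) dual
  cy1 -> i2/i3 (xor+st) dual
  cy2 -> i4/i5 (beq+xor) dual
  cy3 -> i6 (st) no-port MEM/MEM
  cy4 -> i7 (ld) RAW r3
  cy5 -> i8/i9 (or+bne) dual
  cy6 -> i10/i11 (st+xor) dual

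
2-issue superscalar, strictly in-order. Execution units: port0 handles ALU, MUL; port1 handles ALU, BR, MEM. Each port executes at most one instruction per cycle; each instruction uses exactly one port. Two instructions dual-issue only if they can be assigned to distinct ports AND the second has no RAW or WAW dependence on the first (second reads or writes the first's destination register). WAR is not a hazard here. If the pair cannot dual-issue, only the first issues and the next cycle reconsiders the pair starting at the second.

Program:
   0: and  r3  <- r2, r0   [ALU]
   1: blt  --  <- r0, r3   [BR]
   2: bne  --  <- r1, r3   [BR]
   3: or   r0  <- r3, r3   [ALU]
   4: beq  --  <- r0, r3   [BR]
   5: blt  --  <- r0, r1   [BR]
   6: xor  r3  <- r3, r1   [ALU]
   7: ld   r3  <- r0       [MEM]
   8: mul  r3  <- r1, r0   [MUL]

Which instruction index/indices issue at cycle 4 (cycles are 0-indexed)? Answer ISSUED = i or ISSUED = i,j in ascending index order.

#0 head=0: and i0 RAW r3
#1 head=1: blt i1 no-port BR/BR
#2 head=2: bne or i2/i3 pair
#3 head=4: beq i4 no-port BR/BR
#4 head=5: blt xor i5/i6 pair
#5 head=7: ld i7 WAW r3
#6 head=8: mul i8 tail

ISSUED = 5,6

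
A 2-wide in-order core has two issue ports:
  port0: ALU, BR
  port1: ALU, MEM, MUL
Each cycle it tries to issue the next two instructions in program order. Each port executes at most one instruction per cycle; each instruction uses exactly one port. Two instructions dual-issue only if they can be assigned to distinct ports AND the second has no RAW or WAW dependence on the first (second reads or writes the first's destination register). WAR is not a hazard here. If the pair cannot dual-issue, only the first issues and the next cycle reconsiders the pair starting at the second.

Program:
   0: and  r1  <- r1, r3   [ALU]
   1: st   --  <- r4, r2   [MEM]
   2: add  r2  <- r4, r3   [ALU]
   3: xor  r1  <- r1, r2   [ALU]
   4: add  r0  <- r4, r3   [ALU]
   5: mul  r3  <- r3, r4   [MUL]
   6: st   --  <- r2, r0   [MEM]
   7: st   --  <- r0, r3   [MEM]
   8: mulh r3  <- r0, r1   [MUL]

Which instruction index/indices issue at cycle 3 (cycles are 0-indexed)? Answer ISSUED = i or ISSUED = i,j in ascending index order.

c0: i0+i1 and+st  dual
c1: i2 add  RAW r2
c2: i3+i4 xor+add  dual
c3: i5 mul  no-port MUL/MEM
c4: i6 st  no-port MEM/MEM
c5: i7 st  no-port MEM/MUL
c6: i8 mulh  tail

ISSUED = 5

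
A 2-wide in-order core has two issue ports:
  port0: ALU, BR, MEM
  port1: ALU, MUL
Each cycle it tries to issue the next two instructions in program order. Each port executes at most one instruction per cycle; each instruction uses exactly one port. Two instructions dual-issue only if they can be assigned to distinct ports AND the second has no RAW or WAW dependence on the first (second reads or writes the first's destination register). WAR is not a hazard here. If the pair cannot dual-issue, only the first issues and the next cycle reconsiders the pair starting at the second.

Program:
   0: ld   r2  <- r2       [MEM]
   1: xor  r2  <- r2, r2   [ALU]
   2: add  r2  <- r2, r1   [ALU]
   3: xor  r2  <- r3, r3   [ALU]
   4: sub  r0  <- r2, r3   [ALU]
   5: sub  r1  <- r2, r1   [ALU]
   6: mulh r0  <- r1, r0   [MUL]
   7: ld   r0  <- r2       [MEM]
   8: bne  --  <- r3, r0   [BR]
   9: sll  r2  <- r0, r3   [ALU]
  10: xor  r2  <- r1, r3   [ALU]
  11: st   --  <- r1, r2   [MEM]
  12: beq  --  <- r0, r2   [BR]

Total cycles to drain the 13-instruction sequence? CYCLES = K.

CYCLES = 11

  cy0 -> i0 (ld) RAW+WAW r2
  cy1 -> i1 (xor) RAW+WAW r2
  cy2 -> i2 (add) WAW r2
  cy3 -> i3 (xor) RAW r2
  cy4 -> i4/i5 (sub sub) 2-wide
  cy5 -> i6 (mulh) WAW r0
  cy6 -> i7 (ld) no-port MEM/BR
  cy7 -> i8/i9 (bne sll) 2-wide
  cy8 -> i10 (xor) RAW r2
  cy9 -> i11 (st) no-port MEM/BR
  cy10 -> i12 (beq) tail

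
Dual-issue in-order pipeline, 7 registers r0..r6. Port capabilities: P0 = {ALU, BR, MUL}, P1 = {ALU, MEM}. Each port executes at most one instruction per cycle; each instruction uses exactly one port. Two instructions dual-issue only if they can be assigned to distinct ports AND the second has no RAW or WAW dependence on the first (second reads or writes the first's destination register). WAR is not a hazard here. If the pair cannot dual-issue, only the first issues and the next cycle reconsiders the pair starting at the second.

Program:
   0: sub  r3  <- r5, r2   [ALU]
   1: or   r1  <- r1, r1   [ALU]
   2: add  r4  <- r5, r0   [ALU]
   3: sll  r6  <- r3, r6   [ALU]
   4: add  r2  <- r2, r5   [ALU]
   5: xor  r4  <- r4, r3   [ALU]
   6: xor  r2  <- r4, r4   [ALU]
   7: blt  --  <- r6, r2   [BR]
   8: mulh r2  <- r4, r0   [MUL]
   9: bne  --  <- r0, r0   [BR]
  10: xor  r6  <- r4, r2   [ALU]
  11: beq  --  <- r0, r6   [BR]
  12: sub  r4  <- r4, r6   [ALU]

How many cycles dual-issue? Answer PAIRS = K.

c0: i0/i1 sub or  dual
c1: i2/i3 add sll  dual
c2: i4/i5 add xor  dual
c3: i6 xor  RAW r2
c4: i7 blt  no-port BR/MUL
c5: i8 mulh  no-port MUL/BR
c6: i9/i10 bne xor  dual
c7: i11/i12 beq sub  dual

PAIRS = 5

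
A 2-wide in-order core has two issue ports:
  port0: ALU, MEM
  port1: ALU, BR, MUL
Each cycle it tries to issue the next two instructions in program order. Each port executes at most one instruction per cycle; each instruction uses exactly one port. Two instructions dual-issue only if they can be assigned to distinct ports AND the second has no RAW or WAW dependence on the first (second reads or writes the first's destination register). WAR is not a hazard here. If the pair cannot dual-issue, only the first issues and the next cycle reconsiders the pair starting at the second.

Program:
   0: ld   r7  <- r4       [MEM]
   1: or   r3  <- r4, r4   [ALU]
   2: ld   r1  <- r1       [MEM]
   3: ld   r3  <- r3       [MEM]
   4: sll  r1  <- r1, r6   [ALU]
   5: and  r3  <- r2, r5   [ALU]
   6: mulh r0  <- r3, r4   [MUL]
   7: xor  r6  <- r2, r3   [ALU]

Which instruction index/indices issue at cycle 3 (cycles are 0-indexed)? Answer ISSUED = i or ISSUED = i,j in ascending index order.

  cy0 -> i0&i1 (ld.MEM;or.ALU) 2-wide
  cy1 -> i2 (ld.MEM) no-port MEM/MEM
  cy2 -> i3&i4 (ld.MEM;sll.ALU) 2-wide
  cy3 -> i5 (and.ALU) RAW r3
  cy4 -> i6&i7 (mulh.MUL;xor.ALU) 2-wide

ISSUED = 5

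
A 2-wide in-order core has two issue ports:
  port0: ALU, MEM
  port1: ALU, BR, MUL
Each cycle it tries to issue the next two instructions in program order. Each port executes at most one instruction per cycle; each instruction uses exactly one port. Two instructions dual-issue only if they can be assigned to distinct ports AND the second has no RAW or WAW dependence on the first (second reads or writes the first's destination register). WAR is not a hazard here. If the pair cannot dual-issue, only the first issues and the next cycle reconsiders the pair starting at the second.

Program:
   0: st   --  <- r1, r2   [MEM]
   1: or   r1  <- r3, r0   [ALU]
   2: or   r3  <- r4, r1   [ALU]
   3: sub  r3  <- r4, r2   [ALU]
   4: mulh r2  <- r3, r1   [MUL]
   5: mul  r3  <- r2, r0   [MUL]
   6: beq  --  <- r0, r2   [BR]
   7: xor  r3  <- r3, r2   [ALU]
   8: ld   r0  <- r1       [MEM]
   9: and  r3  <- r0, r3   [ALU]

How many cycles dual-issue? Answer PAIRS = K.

PAIRS = 2

#0 head=0: st/or i0/i1 pair
#1 head=2: or i2 WAW r3
#2 head=3: sub i3 RAW r3
#3 head=4: mulh i4 no-port MUL/MUL
#4 head=5: mul i5 no-port MUL/BR
#5 head=6: beq/xor i6/i7 pair
#6 head=8: ld i8 RAW r0
#7 head=9: and i9 tail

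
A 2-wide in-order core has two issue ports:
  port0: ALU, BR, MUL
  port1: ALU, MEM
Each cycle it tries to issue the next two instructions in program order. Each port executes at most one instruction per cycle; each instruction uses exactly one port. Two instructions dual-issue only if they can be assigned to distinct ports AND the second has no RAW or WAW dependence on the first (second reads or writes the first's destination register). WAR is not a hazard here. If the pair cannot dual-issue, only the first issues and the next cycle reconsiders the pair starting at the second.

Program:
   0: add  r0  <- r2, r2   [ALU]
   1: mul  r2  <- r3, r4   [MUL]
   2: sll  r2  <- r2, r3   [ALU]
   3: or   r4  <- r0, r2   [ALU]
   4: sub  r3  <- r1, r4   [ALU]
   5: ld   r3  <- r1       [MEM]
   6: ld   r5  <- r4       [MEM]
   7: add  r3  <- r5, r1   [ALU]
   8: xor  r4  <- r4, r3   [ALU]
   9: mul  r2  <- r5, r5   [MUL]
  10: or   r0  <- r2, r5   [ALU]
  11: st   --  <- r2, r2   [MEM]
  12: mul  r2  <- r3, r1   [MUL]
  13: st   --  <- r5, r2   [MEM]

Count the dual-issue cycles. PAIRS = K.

PAIRS = 3

0. add+mul @i0/i1  | pair
1. sll @i2  | RAW r2
2. or @i3  | RAW r4
3. sub @i4  | WAW r3
4. ld @i5  | no-port MEM/MEM
5. ld @i6  | RAW r5
6. add @i7  | RAW r3
7. xor+mul @i8/i9  | pair
8. or+st @i10/i11  | pair
9. mul @i12  | RAW r2
10. st @i13  | tail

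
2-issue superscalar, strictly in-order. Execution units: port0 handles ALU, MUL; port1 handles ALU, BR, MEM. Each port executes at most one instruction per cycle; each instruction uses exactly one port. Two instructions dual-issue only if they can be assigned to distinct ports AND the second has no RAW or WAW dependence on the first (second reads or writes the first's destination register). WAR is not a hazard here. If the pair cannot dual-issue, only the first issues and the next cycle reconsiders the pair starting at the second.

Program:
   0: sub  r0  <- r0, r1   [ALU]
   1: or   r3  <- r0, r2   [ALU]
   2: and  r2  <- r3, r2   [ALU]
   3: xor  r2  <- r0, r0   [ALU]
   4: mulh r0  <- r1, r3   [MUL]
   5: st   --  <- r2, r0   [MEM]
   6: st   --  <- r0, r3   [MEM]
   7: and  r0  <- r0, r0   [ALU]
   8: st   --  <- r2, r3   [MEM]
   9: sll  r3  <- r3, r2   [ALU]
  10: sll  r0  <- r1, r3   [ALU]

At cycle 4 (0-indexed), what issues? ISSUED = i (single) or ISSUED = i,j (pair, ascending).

ISSUED = 5

t=0 i0:sub.ALU ; RAW r0
t=1 i1:or.ALU ; RAW r3
t=2 i2:and.ALU ; WAW r2
t=3 i3/i4:xor.ALU;mulh.MUL ; dual
t=4 i5:st.MEM ; no-port MEM/MEM
t=5 i6/i7:st.MEM;and.ALU ; dual
t=6 i8/i9:st.MEM;sll.ALU ; dual
t=7 i10:sll.ALU ; tail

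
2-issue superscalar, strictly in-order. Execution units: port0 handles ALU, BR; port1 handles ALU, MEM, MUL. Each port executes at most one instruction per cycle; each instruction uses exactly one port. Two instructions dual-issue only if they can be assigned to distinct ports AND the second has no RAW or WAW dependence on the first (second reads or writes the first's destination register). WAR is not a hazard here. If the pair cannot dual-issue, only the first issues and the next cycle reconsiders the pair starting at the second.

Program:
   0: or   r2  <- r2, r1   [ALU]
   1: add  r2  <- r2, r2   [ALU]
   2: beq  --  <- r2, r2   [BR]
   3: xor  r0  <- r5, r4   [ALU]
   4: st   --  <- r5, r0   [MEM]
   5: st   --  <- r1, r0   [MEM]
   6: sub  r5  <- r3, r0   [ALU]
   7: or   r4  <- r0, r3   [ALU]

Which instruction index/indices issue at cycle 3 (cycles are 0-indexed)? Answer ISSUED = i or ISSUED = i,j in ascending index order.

c0: i0 or  RAW+WAW r2
c1: i1 add  RAW r2
c2: i2&i3 beq/xor  dual
c3: i4 st  no-port MEM/MEM
c4: i5&i6 st/sub  dual
c5: i7 or  tail

ISSUED = 4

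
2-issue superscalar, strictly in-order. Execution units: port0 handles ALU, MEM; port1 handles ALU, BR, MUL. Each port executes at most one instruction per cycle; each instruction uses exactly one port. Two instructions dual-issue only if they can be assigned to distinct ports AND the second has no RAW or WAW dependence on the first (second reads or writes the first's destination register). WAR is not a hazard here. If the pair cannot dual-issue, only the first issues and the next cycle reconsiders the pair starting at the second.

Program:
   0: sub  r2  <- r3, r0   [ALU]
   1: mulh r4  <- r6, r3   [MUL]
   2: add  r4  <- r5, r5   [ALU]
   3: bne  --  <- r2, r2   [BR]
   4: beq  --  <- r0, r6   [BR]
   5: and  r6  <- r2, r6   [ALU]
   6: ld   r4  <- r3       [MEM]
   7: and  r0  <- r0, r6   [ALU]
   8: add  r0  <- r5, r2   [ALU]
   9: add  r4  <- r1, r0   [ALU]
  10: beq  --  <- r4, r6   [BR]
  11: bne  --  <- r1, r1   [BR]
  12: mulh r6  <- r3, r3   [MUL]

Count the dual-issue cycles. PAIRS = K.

PAIRS = 4

#0 head=0: sub/mulh i0&i1 2-wide
#1 head=2: add/bne i2&i3 2-wide
#2 head=4: beq/and i4&i5 2-wide
#3 head=6: ld/and i6&i7 2-wide
#4 head=8: add i8 RAW r0
#5 head=9: add i9 RAW r4
#6 head=10: beq i10 no-port BR/BR
#7 head=11: bne i11 no-port BR/MUL
#8 head=12: mulh i12 tail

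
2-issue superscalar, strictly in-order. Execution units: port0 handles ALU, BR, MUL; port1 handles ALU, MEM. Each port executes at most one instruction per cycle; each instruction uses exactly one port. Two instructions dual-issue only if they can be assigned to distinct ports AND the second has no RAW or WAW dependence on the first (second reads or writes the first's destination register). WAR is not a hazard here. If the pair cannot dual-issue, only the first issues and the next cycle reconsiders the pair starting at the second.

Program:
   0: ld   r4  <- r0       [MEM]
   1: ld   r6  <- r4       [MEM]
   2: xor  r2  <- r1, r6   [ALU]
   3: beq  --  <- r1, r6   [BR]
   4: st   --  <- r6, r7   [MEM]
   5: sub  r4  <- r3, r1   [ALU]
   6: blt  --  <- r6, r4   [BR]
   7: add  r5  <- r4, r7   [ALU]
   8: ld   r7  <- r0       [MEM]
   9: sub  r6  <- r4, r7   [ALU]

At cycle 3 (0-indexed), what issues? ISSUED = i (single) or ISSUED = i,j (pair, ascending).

ISSUED = 4,5

  cy0 -> i0 (ld.MEM) no-port MEM/MEM
  cy1 -> i1 (ld.MEM) RAW r6
  cy2 -> i2/i3 (xor.ALU+beq.BR) dual
  cy3 -> i4/i5 (st.MEM+sub.ALU) dual
  cy4 -> i6/i7 (blt.BR+add.ALU) dual
  cy5 -> i8 (ld.MEM) RAW r7
  cy6 -> i9 (sub.ALU) tail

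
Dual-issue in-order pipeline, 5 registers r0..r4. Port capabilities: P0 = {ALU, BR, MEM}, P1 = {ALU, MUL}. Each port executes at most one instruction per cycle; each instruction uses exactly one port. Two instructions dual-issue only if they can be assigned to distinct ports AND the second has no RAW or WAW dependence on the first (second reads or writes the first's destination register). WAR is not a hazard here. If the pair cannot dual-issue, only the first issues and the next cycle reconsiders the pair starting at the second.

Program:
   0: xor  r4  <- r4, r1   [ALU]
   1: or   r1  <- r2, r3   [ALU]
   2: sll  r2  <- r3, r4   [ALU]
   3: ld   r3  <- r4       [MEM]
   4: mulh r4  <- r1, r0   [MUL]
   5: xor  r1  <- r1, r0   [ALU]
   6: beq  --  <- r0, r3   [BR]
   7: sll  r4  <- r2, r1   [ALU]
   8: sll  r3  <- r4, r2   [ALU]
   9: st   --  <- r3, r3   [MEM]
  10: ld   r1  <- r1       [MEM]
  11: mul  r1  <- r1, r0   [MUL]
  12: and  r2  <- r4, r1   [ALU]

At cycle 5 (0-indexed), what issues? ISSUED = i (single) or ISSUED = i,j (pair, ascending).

ISSUED = 9

  cy0 -> i0,i1 (xor+or) 2-wide
  cy1 -> i2,i3 (sll+ld) 2-wide
  cy2 -> i4,i5 (mulh+xor) 2-wide
  cy3 -> i6,i7 (beq+sll) 2-wide
  cy4 -> i8 (sll) RAW r3
  cy5 -> i9 (st) no-port MEM/MEM
  cy6 -> i10 (ld) RAW+WAW r1
  cy7 -> i11 (mul) RAW r1
  cy8 -> i12 (and) tail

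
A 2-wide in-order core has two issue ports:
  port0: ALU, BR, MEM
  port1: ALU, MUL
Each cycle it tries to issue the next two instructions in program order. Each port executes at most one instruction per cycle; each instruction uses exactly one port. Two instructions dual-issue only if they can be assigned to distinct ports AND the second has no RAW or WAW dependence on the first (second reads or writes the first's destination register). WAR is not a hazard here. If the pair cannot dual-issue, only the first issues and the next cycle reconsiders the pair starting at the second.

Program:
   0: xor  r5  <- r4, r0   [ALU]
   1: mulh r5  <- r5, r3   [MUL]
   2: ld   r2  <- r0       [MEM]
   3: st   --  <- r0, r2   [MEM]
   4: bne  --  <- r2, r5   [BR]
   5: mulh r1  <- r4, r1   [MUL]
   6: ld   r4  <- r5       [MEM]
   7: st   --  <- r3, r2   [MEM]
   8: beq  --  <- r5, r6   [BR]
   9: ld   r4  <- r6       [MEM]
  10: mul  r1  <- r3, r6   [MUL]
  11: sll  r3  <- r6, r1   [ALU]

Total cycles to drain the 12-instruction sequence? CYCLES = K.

CYCLES = 9

t=0 i0:xor.ALU ; RAW+WAW r5
t=1 i1&i2:mulh.MUL+ld.MEM ; 2-wide
t=2 i3:st.MEM ; no-port MEM/BR
t=3 i4&i5:bne.BR+mulh.MUL ; 2-wide
t=4 i6:ld.MEM ; no-port MEM/MEM
t=5 i7:st.MEM ; no-port MEM/BR
t=6 i8:beq.BR ; no-port BR/MEM
t=7 i9&i10:ld.MEM+mul.MUL ; 2-wide
t=8 i11:sll.ALU ; tail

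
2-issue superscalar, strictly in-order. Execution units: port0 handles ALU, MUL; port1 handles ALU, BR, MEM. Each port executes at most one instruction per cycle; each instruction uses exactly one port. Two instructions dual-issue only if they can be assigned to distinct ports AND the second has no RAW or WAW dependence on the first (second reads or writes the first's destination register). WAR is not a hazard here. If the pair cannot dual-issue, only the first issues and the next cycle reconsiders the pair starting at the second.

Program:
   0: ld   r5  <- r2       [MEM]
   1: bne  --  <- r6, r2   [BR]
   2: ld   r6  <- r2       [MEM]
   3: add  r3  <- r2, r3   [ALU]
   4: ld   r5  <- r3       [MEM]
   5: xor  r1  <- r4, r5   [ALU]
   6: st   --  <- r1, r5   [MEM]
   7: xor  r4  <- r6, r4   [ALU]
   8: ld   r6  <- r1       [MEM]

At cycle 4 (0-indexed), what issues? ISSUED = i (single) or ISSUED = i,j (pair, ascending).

c0: i0 ld  no-port MEM/BR
c1: i1 bne  no-port BR/MEM
c2: i2+i3 ld;add  pair
c3: i4 ld  RAW r5
c4: i5 xor  RAW r1
c5: i6+i7 st;xor  pair
c6: i8 ld  tail

ISSUED = 5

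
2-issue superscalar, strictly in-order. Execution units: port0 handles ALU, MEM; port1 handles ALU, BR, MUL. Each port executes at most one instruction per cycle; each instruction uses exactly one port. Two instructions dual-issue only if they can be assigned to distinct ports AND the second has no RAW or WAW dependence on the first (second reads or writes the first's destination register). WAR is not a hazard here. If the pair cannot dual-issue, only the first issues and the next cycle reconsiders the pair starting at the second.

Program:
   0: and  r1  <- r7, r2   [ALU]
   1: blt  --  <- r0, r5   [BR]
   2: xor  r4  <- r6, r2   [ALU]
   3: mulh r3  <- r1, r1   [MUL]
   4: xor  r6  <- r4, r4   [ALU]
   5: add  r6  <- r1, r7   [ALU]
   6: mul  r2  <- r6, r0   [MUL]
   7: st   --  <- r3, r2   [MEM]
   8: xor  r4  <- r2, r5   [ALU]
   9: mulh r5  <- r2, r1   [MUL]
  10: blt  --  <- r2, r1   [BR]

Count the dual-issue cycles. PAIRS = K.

t=0 i0,i1:and.ALU;blt.BR ; 2-wide
t=1 i2,i3:xor.ALU;mulh.MUL ; 2-wide
t=2 i4:xor.ALU ; WAW r6
t=3 i5:add.ALU ; RAW r6
t=4 i6:mul.MUL ; RAW r2
t=5 i7,i8:st.MEM;xor.ALU ; 2-wide
t=6 i9:mulh.MUL ; no-port MUL/BR
t=7 i10:blt.BR ; tail

PAIRS = 3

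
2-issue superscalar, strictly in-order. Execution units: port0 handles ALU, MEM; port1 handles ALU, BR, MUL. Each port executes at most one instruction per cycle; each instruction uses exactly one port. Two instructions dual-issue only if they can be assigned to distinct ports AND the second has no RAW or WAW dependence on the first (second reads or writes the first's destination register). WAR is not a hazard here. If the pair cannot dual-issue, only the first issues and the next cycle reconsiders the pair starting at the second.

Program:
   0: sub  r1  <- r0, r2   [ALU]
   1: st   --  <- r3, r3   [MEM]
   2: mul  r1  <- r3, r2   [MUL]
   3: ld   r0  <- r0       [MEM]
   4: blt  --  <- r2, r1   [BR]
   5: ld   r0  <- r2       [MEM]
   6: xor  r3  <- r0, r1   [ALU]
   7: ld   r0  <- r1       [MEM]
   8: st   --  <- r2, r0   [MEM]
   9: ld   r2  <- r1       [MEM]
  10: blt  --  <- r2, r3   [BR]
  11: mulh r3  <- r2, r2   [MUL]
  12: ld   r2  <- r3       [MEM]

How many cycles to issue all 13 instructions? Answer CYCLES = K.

CYCLES = 9

[0] i0+i1  sub.ALU;st.MEM  -- dual
[1] i2+i3  mul.MUL;ld.MEM  -- dual
[2] i4+i5  blt.BR;ld.MEM  -- dual
[3] i6+i7  xor.ALU;ld.MEM  -- dual
[4] i8  st.MEM  -- no-port MEM/MEM
[5] i9  ld.MEM  -- RAW r2
[6] i10  blt.BR  -- no-port BR/MUL
[7] i11  mulh.MUL  -- RAW r3
[8] i12  ld.MEM  -- tail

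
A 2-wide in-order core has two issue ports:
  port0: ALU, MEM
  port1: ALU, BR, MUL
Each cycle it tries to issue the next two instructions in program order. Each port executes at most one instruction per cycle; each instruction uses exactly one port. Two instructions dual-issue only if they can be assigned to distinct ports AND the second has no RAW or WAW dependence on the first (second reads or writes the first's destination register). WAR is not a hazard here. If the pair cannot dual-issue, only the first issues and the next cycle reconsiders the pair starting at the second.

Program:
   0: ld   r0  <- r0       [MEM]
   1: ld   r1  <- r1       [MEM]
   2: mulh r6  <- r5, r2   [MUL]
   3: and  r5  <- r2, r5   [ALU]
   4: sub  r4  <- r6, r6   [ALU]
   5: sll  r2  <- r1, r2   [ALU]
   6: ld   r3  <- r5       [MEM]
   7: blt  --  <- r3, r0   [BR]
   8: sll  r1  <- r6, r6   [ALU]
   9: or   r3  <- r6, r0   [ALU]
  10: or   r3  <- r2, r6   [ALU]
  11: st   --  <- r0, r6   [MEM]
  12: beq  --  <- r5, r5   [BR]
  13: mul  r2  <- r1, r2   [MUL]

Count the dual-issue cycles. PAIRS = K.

t=0 i0:ld ; no-port MEM/MEM
t=1 i1,i2:ld mulh ; dual
t=2 i3,i4:and sub ; dual
t=3 i5,i6:sll ld ; dual
t=4 i7,i8:blt sll ; dual
t=5 i9:or ; WAW r3
t=6 i10,i11:or st ; dual
t=7 i12:beq ; no-port BR/MUL
t=8 i13:mul ; tail

PAIRS = 5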